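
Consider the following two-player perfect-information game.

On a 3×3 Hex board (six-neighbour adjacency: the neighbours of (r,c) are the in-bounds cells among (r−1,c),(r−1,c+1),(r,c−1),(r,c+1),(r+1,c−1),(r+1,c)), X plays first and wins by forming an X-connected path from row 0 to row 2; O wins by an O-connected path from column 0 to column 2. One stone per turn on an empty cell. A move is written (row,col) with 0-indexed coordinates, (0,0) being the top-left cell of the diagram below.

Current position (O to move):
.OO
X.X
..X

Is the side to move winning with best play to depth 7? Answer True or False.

p1 O@[.OO/X.X/..X]: (0,0)[OOO/X.X/..X]+1* (1,1)[.OO/XOX/..X]+1 (2,0)[.OO/X.X/O.X]+1 (2,1)[.OO/X.X/.OX]-1
p2 X@[OOO/X.X/..X] terminal -1; root [.OO/X.X/..X] d7

O winning at [.OO/X.X/..X]: True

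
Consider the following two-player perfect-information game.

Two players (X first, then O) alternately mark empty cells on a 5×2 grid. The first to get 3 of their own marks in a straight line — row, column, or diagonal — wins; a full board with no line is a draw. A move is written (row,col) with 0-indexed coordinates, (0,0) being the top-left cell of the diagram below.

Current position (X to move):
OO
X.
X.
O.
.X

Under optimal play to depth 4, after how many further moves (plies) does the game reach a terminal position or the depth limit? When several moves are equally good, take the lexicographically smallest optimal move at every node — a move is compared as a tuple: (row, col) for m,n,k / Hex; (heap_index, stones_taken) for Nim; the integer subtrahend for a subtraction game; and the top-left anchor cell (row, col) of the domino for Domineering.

PV length from [OO/X./X./O./.X]: 4 plies

ply 1, X at OO/X./X./O./.X | (1,1)=+0→OO/XX/X./O./.X*; (2,1)=+0→OO/X./XX/O./.X; (3,1)=+0→OO/X./X./OX/.X; (4,0)=+0→OO/X./X./O./XX
ply 2, O at OO/XX/X./O./.X | (2,1)=+0→OO/XX/XO/O./.X*; (3,1)=+0→OO/XX/X./OO/.X; (4,0)=+0→OO/XX/X./O./OX
ply 3, X at OO/XX/XO/O./.X | (3,1)=+0→OO/XX/XO/OX/.X*; (4,0)=+0→OO/XX/XO/O./XX
ply 4, O at OO/XX/XO/OX/.X | (4,0)=+0→OO/XX/XO/OX/OX*
ply 5: OO/XX/XO/OX/OX is terminal +0 (X); from OO/X./X./O./.X depth 4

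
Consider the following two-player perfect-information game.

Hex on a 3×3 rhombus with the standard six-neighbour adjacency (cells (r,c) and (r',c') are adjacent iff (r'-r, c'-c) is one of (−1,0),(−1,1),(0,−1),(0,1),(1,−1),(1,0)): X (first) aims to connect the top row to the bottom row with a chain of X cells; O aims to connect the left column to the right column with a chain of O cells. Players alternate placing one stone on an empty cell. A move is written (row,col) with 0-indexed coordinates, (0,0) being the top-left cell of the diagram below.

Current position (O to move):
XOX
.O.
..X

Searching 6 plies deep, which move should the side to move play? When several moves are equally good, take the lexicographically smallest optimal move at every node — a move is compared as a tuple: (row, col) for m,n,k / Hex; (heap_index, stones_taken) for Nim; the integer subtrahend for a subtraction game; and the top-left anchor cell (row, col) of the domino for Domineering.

ply 1, O at XOX/.O./..X | (1,0)=-1→XOX/OO./..X; (1,2)=+1→XOX/.OO/..X*; (2,0)=-1→XOX/.O./O.X; (2,1)=-1→XOX/.O./.OX
ply 2, X at XOX/.OO/..X | (1,0)=-1→XOX/XOO/..X*; (2,0)=-1→XOX/.OO/X.X; (2,1)=-1→XOX/.OO/.XX
ply 3, O at XOX/XOO/..X | (2,0)=+1→XOX/XOO/O.X*; (2,1)=-1→XOX/XOO/.OX
ply 4: XOX/XOO/O.X is terminal -1 (X); from XOX/.O./..X depth 6

O's best at [XOX/.O./..X]: (1,2)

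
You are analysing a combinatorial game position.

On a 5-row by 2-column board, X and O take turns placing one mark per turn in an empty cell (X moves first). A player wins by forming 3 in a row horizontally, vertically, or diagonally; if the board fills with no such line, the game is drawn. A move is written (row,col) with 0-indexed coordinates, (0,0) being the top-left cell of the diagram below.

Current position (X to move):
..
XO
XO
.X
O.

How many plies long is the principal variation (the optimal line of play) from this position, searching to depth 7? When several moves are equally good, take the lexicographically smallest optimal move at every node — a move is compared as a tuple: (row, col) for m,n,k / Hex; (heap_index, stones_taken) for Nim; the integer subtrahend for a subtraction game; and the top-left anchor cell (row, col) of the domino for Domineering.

PV length from [../XO/XO/.X/O.]: 1 ply

[../XO/XO/.X/O.] X move#1: (0,0):+1/X./XO/XO/.X/O.*, (0,1):+1/.X/XO/XO/.X/O., (3,0):+1/../XO/XO/XX/O., (4,1):-1/../XO/XO/.X/OX
[X./XO/XO/.X/O.] end (terminal -1, O#2); searched ../XO/XO/.X/O. to 7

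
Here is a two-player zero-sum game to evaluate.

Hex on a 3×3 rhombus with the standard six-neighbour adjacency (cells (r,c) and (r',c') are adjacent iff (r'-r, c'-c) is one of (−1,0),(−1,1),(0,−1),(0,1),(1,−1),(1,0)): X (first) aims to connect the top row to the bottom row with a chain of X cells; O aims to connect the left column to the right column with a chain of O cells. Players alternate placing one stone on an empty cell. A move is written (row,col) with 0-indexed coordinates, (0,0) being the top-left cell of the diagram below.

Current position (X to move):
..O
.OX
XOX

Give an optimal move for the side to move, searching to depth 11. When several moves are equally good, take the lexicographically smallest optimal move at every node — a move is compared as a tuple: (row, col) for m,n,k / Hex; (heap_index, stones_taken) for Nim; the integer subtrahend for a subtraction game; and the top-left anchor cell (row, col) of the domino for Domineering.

X's best at [..O/.OX/XOX]: (1,0)

ply 1, X at ..O/.OX/XOX | (0,0)=-1→X.O/.OX/XOX; (0,1)=-1→.XO/.OX/XOX; (1,0)=+1→..O/XOX/XOX*
ply 2, O at ..O/XOX/XOX | (0,0)=-1→O.O/XOX/XOX*; (0,1)=-1→.OO/XOX/XOX
ply 3, X at O.O/XOX/XOX | (0,1)=+1→OXO/XOX/XOX*
ply 4: OXO/XOX/XOX is terminal -1 (O); from ..O/.OX/XOX depth 11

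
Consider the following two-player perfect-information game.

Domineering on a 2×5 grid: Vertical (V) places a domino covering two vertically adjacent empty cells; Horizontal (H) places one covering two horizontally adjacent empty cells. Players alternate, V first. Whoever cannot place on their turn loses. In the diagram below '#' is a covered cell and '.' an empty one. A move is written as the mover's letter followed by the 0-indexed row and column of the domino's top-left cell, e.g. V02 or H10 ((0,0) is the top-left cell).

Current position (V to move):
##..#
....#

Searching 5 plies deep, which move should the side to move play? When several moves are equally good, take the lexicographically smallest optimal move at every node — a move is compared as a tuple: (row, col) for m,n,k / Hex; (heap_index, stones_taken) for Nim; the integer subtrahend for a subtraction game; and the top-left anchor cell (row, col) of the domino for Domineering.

p1 V@[##..#/....#]: V02[###.#/..#.#]+1* V03[##.##/...##]-1
p2 H@[###.#/..#.#]: H10[###.#/###.#]-1*
p3 V@[###.#/###.#]: V03[#####/#####]+1*
p4 H@[#####/#####] terminal -1; root [##..#/....#] d5

V's best at [##..#/....#]: V02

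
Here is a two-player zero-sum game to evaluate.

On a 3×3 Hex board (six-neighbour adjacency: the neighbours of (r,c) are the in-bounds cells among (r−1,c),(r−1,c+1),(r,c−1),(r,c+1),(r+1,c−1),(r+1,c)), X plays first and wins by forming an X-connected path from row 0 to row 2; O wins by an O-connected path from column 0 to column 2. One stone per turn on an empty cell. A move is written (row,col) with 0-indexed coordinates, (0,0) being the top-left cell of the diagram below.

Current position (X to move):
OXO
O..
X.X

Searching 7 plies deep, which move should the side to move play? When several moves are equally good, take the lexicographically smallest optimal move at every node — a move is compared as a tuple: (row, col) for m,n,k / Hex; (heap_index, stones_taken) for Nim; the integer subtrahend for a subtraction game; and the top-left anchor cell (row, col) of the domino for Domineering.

X's best at [OXO/O../X.X]: (1,1)

[OXO/O../X.X] X move#1: (1,1):+1/OXO/OX./X.X*, (1,2):-1/OXO/O.X/X.X, (2,1):-1/OXO/O../XXX
[OXO/OX./X.X] end (terminal -1, O#2); searched OXO/O../X.X to 7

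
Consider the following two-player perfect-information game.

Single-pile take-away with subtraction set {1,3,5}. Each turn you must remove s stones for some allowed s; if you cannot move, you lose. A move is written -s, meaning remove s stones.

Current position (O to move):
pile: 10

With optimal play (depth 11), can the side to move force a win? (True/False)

p1 O@[10]: -1[9]-1* -3[7]-1 -5[5]-1
p2 X@[9]: -1[8]+1* -3[6]+1 -5[4]+1
p3 O@[8]: -1[7]-1* -3[5]-1 -5[3]-1
p4 X@[7]: -1[6]+1* -3[4]+1 -5[2]+1
p5 O@[6]: -1[5]-1* -3[3]-1 -5[1]-1
p6 X@[5]: -1[4]+1* -3[2]+1 -5[0]+1
p7 O@[4]: -1[3]-1* -3[1]-1
p8 X@[3]: -1[2]+1* -3[0]+1
p9 O@[2]: -1[1]-1*
p10 X@[1]: -1[0]+1*
p11 O@[0] terminal -1; root [10] d11

O winning at [10]: False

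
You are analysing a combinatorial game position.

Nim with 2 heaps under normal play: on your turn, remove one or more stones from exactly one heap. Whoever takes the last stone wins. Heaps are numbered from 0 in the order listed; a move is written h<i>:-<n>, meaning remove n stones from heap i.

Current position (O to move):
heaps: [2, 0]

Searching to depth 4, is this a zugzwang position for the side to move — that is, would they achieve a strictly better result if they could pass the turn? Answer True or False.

[(2,0)] O move#1: h0:-1:-1/(1,0), h0:-2:+1/(0,0)*
[(0,0)] end (terminal -1, X#2); searched (2,0) to 4
pass branch (X moves first from the same position):
  | [(2,0)] X move#1: h0:-1:-1/(1,0), h0:-2:+1/(0,0)*
  | [(0,0)] end (terminal -1, O#2); searched (2,0) to 4
O moving scores +1; O passing scores -1

zugzwang((2,0), O) = False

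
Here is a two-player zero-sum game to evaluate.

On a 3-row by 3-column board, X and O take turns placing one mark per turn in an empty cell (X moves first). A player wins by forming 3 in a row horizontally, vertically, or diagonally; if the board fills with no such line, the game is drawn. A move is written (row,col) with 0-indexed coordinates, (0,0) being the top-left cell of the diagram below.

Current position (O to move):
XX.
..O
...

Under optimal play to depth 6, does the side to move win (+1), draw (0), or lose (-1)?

[XX./..O/...] O move#1: (0,2):+1/XXO/..O/...*, (1,0):-1/XX./O.O/..., (1,1):-1/XX./.OO/..., (2,0):-1/XX./..O/O.., (2,1):-1/XX./..O/.O., (2,2):-1/XX./..O/..O
[XXO/..O/...] X move#2: (1,0):-1/XXO/X.O/...*, (1,1):-1/XXO/.XO/..., (2,0):-1/XXO/..O/X.., (2,1):-1/XXO/..O/.X., (2,2):-1/XXO/..O/..X
[XXO/X.O/...] O move#3: (1,1):-1/XXO/XOO/..., (2,0):+1/XXO/X.O/O..*, (2,1):-1/XXO/X.O/.O., (2,2):+1/XXO/X.O/..O
[XXO/X.O/O..] X move#4: (1,1):-1/XXO/XXO/O..*, (2,1):-1/XXO/X.O/OX., (2,2):-1/XXO/X.O/O.X
[XXO/XXO/O..] O move#5: (2,1):-1/XXO/XXO/OO., (2,2):+1/XXO/XXO/O.O*
[XXO/XXO/O.O] end (terminal -1, X#6); searched XX./..O/... to 6

value(XX./..O/..., O) = +1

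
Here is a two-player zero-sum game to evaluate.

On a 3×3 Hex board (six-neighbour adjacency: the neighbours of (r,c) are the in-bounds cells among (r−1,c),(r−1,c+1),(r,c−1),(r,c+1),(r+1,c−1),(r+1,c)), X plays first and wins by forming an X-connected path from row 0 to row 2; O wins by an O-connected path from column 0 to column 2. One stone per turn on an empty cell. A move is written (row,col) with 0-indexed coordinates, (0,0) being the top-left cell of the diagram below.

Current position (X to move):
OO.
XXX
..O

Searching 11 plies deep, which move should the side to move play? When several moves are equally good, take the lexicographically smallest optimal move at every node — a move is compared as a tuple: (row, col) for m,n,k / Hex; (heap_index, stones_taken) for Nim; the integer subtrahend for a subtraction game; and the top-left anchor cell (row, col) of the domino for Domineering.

p1 X@[OO./XXX/..O]: (0,2)[OOX/XXX/..O]+1* (2,0)[OO./XXX/X.O]-1 (2,1)[OO./XXX/.XO]-1
p2 O@[OOX/XXX/..O]: (2,0)[OOX/XXX/O.O]-1* (2,1)[OOX/XXX/.OO]-1
p3 X@[OOX/XXX/O.O]: (2,1)[OOX/XXX/OXO]+1*
p4 O@[OOX/XXX/OXO] terminal -1; root [OO./XXX/..O] d11

X's best at [OO./XXX/..O]: (0,2)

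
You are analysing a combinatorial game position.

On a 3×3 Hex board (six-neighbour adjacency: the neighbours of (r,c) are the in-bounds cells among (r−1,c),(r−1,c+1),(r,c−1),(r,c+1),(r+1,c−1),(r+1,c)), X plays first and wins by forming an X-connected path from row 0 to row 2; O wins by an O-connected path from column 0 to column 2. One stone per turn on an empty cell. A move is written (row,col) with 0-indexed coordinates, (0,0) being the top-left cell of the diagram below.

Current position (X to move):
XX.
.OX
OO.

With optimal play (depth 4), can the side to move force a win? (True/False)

[XX./.OX/OO.] X move#1: (0,2):-1/XXX/.OX/OO.*, (1,0):-1/XX./XOX/OO., (2,2):-1/XX./.OX/OOX
[XXX/.OX/OO.] O move#2: (1,0):-1/XXX/OOX/OO., (2,2):+1/XXX/.OX/OOO*
[XXX/.OX/OOO] end (terminal -1, X#3); searched XX./.OX/OO. to 4

X winning at [XX./.OX/OO.]: False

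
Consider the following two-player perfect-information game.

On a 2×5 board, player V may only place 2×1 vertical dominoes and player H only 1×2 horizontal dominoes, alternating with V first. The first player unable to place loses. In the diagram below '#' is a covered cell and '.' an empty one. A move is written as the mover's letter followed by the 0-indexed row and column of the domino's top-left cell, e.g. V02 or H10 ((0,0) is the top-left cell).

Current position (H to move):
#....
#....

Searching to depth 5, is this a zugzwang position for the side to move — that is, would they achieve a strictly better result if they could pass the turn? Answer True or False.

zugzwang(#..../#...., H) = False

p1 H@[#..../#....]: H01[###../#....]-1 H02[#.##./#....]+1* H03[#..##/#....]-1 H11[#..../###..]-1 H12[#..../#.##.]+1 H13[#..../#..##]-1
p2 V@[#.##./#....]: V01[####./##...]-1* V04[#.###/#...#]-1
p3 H@[####./##...]: H12[####./####.]-1 H13[####./##.##]+1*
p4 V@[####./##.##] terminal -1; root [#..../#....] d5
pass branch (V moves first from the same position):
  | p1 V@[#..../#....]: V01[##.../##...]-1* V02[#.#../#.#..]-1 V03[#..#./#..#.]-1 V04[#...#/#...#]-1
  | p2 H@[##.../##...]: H02[####./##...]+1* H03[##.##/##...]+1 H12[##.../####.]+1 H13[##.../##.##]+1
  | p3 V@[####./##...]: V04[#####/##..#]-1*
  | p4 H@[#####/##..#]: H12[#####/#####]+1*
  | p5 V@[#####/#####] terminal -1; root [#..../#....] d5
H moving scores +1; H passing scores +1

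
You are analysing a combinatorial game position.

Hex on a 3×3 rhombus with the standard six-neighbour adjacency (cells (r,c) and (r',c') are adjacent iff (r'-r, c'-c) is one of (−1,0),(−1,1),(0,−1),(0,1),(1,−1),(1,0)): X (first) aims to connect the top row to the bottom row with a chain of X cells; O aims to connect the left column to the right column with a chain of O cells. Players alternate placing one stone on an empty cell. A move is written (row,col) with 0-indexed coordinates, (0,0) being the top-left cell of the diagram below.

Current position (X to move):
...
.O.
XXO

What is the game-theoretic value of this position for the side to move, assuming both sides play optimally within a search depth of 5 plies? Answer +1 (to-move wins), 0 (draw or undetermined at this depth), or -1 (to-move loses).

value(.../.O./XXO, X) = +1

ply 1, X at .../.O./XXO | (0,0)=-1→X../.O./XXO; (0,1)=-1→.X./.O./XXO; (0,2)=+1→..X/.O./XXO*; (1,0)=+1→.../XO./XXO; (1,2)=+1→.../.OX/XXO
ply 2, O at ..X/.O./XXO | (0,0)=-1→O.X/.O./XXO*; (0,1)=-1→.OX/.O./XXO; (1,0)=-1→..X/OO./XXO; (1,2)=-1→..X/.OO/XXO
ply 3, X at O.X/.O./XXO | (0,1)=+1→OXX/.O./XXO*; (1,0)=+1→O.X/XO./XXO; (1,2)=+1→O.X/.OX/XXO
ply 4, O at OXX/.O./XXO | (1,0)=-1→OXX/OO./XXO*; (1,2)=-1→OXX/.OO/XXO
ply 5, X at OXX/OO./XXO | (1,2)=+1→OXX/OOX/XXO*
ply 6: OXX/OOX/XXO is terminal -1 (O); from .../.O./XXO depth 5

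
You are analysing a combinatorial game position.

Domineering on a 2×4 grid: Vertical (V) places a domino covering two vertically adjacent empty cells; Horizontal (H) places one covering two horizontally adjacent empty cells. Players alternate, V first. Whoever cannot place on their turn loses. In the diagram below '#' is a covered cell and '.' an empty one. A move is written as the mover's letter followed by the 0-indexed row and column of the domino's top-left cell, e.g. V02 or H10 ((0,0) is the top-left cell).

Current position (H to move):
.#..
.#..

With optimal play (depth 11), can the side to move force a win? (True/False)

[.#../.#..] H move#1: H02:+1/.###/.#..*, H12:+1/.#../.###
[.###/.#..] V move#2: V00:-1/####/##..*
[####/##..] H move#3: H12:+1/####/####*
[####/####] end (terminal -1, V#4); searched .#../.#.. to 11

H winning at [.#../.#..]: True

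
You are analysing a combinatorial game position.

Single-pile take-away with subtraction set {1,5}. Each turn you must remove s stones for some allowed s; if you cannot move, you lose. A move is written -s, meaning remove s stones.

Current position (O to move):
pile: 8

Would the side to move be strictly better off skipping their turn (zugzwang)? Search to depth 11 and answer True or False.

zugzwang(8, O) = True

p1 O@[8]: -1[7]-1* -5[3]-1
p2 X@[7]: -1[6]+1* -5[2]+1
p3 O@[6]: -1[5]-1* -5[1]-1
p4 X@[5]: -1[4]+1* -5[0]+1
p5 O@[4]: -1[3]-1*
p6 X@[3]: -1[2]+1*
p7 O@[2]: -1[1]-1*
p8 X@[1]: -1[0]+1*
p9 O@[0] terminal -1; root [8] d11
pass branch (X moves first from the same position):
  | p1 X@[8]: -1[7]-1* -5[3]-1
  | p2 O@[7]: -1[6]+1* -5[2]+1
  | p3 X@[6]: -1[5]-1* -5[1]-1
  | p4 O@[5]: -1[4]+1* -5[0]+1
  | p5 X@[4]: -1[3]-1*
  | p6 O@[3]: -1[2]+1*
  | p7 X@[2]: -1[1]-1*
  | p8 O@[1]: -1[0]+1*
  | p9 X@[0] terminal -1; root [8] d11
O moving scores -1; O passing scores +1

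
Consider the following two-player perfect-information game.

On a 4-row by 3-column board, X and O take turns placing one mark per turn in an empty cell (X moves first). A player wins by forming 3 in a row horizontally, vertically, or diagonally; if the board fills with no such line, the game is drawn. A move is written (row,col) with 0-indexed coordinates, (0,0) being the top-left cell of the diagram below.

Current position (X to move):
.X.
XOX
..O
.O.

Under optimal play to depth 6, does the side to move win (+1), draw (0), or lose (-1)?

p1 X@[.X./XOX/..O/.O.]: (0,0)[XX./XOX/..O/.O.]-1* (0,2)[.XX/XOX/..O/.O.]-1 (2,0)[.X./XOX/X.O/.O.]-1 (2,1)[.X./XOX/.XO/.O.]-1 (3,0)[.X./XOX/..O/XO.]-1 (3,2)[.X./XOX/..O/.OX]-1
p2 O@[XX./XOX/..O/.O.]: (0,2)[XXO/XOX/..O/.O.]-1 (2,0)[XX./XOX/O.O/.O.]-1 (2,1)[XX./XOX/.OO/.O.]+1* (3,0)[XX./XOX/..O/OO.]-1 (3,2)[XX./XOX/..O/.OO]-1
p3 X@[XX./XOX/.OO/.O.] terminal -1; root [.X./XOX/..O/.O.] d6

value(.X./XOX/..O/.O., X) = -1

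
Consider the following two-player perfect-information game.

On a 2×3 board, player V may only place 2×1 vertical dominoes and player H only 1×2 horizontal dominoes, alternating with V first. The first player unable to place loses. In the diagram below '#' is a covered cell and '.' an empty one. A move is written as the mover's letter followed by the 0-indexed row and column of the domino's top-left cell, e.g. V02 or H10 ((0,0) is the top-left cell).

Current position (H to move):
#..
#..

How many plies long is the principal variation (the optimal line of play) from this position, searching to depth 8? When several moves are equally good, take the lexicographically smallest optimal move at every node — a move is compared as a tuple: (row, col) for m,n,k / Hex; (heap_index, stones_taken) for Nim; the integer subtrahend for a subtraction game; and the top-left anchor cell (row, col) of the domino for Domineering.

PV length from [#../#..]: 1 ply

[#../#..] H move#1: H01:+1/###/#..*, H11:+1/#../###
[###/#..] end (terminal -1, V#2); searched #../#.. to 8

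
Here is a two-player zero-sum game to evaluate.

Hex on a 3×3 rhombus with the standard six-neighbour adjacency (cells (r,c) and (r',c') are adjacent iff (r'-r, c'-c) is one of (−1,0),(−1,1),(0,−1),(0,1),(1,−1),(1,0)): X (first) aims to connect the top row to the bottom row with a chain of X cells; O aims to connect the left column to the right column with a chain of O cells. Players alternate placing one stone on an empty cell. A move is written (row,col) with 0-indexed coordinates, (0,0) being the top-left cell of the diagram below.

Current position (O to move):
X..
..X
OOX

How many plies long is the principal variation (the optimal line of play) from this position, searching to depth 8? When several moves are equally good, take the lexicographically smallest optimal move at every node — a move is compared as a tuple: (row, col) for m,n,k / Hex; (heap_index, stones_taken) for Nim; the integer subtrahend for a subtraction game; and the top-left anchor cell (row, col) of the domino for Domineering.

[X../..X/OOX] O move#1: (0,1):-1/XO./..X/OOX*, (0,2):-1/X.O/..X/OOX, (1,0):-1/X../O.X/OOX, (1,1):-1/X../.OX/OOX
[XO./..X/OOX] X move#2: (0,2):+1/XOX/..X/OOX*, (1,0):+1/XO./X.X/OOX, (1,1):+1/XO./.XX/OOX
[XOX/..X/OOX] end (terminal -1, O#3); searched X../..X/OOX to 8

PV length from [X../..X/OOX]: 2 plies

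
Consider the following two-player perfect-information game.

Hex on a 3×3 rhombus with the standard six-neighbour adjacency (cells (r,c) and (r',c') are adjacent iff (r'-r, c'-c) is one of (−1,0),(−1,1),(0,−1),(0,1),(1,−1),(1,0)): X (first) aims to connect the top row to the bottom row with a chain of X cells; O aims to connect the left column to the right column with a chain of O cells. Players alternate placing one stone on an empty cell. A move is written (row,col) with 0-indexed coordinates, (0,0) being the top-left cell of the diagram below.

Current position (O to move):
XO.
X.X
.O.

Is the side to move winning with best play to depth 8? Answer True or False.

O winning at [XO./X.X/.O.]: False

ply 1, O at XO./X.X/.O. | (0,2)=-1→XOO/X.X/.O.*; (1,1)=-1→XO./XOX/.O.; (2,0)=-1→XO./X.X/OO.; (2,2)=-1→XO./X.X/.OO
ply 2, X at XOO/X.X/.O. | (1,1)=+1→XOO/XXX/.O.*; (2,0)=+1→XOO/X.X/XO.; (2,2)=+1→XOO/X.X/.OX
ply 3, O at XOO/XXX/.O. | (2,0)=-1→XOO/XXX/OO.*; (2,2)=-1→XOO/XXX/.OO
ply 4, X at XOO/XXX/OO. | (2,2)=+1→XOO/XXX/OOX*
ply 5: XOO/XXX/OOX is terminal -1 (O); from XO./X.X/.O. depth 8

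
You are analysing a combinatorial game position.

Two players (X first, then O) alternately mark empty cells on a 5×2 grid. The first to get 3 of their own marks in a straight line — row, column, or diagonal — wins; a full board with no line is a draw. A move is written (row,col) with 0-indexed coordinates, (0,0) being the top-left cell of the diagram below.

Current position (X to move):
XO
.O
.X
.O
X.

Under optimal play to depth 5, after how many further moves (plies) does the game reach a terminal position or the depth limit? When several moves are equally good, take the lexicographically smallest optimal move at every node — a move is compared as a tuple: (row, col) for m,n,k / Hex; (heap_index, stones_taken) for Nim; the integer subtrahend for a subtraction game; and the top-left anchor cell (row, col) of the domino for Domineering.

ply 1, X at XO/.O/.X/.O/X. | (1,0)=+0→XO/XO/.X/.O/X.; (2,0)=+1→XO/.O/XX/.O/X.*; (3,0)=+0→XO/.O/.X/XO/X.; (4,1)=+0→XO/.O/.X/.O/XX
ply 2, O at XO/.O/XX/.O/X. | (1,0)=-1→XO/OO/XX/.O/X.*; (3,0)=-1→XO/.O/XX/OO/X.; (4,1)=-1→XO/.O/XX/.O/XO
ply 3, X at XO/OO/XX/.O/X. | (3,0)=+1→XO/OO/XX/XO/X.*; (4,1)=+0→XO/OO/XX/.O/XX
ply 4: XO/OO/XX/XO/X. is terminal -1 (O); from XO/.O/.X/.O/X. depth 5

PV length from [XO/.O/.X/.O/X.]: 3 plies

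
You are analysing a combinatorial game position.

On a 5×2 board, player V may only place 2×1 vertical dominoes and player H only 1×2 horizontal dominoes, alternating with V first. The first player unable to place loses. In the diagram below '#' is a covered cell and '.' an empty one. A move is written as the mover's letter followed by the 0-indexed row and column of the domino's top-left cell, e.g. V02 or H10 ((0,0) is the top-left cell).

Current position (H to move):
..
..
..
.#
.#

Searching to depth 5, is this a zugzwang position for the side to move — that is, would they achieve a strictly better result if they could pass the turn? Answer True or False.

zugzwang(../../../.#/.#, H) = False

[../../../.#/.#] H move#1: H00:-1/##/../../.#/.#, H10:+1/../##/../.#/.#*, H20:-1/../../##/.#/.#
[../##/../.#/.#] V move#2: V20:-1/../##/#./##/.#*, V30:-1/../##/../##/##
[../##/#./##/.#] H move#3: H00:+1/##/##/#./##/.#*
[##/##/#./##/.#] end (terminal -1, V#4); searched ../../../.#/.# to 5
pass branch (V moves first from the same position):
  | [../../../.#/.#] V move#1: V00:+1/#./#./../.#/.#*, V01:+1/.#/.#/../.#/.#, V10:+1/../#./#./.#/.#, V11:+1/../.#/.#/.#/.#, V20:-1/../../#./##/.#, V30:-1/../../../##/##
  | [#./#./../.#/.#] H move#2: H20:-1/#./#./##/.#/.#*
  | [#./#./##/.#/.#] V move#3: V01:+1/##/##/##/.#/.#*, V30:+1/#./#./##/##/##
  | [##/##/##/.#/.#] end (terminal -1, H#4); searched ../../../.#/.# to 5
H moving scores +1; H passing scores -1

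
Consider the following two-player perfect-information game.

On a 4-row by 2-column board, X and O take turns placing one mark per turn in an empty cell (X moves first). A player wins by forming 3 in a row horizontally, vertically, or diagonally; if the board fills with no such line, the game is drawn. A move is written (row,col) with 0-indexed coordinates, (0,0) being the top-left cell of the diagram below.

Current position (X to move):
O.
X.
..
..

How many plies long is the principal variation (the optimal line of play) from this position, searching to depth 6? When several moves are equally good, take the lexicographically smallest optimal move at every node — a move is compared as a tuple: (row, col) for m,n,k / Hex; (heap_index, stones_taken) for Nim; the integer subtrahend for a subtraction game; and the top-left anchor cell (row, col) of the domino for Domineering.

PV length from [O./X./../..]: 6 plies

ply 1, X at O./X./../.. | (0,1)=+0→OX/X./../..*; (1,1)=+0→O./XX/../..; (2,0)=+0→O./X./X./..; (2,1)=+0→O./X./.X/..; (3,0)=+0→O./X./../X.; (3,1)=+0→O./X./../.X
ply 2, O at OX/X./../.. | (1,1)=+0→OX/XO/../..*; (2,0)=+0→OX/X./O./..; (2,1)=+0→OX/X./.O/..; (3,0)=+0→OX/X./../O.; (3,1)=+0→OX/X./../.O
ply 3, X at OX/XO/../.. | (2,0)=+0→OX/XO/X./..*; (2,1)=+0→OX/XO/.X/..; (3,0)=+0→OX/XO/../X.; (3,1)=+0→OX/XO/../.X
ply 4, O at OX/XO/X./.. | (2,1)=-1→OX/XO/XO/..; (3,0)=+0→OX/XO/X./O.*; (3,1)=-1→OX/XO/X./.O
ply 5, X at OX/XO/X./O. | (2,1)=+0→OX/XO/XX/O.*; (3,1)=+0→OX/XO/X./OX
ply 6, O at OX/XO/XX/O. | (3,1)=+0→OX/XO/XX/OO*
ply 7: OX/XO/XX/OO is terminal +0 (X); from O./X./../.. depth 6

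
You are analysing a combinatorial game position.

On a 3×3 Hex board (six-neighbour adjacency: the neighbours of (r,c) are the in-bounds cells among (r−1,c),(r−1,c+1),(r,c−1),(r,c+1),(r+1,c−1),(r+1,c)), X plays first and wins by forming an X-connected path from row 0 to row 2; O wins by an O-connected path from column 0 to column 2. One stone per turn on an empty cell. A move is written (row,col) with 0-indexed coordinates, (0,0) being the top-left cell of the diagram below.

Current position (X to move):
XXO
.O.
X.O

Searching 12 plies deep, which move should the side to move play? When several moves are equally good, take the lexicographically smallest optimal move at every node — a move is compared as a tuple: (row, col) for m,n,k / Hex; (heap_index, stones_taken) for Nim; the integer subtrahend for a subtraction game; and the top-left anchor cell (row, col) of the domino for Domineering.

ply 1, X at XXO/.O./X.O | (1,0)=+1→XXO/XO./X.O*; (1,2)=-1→XXO/.OX/X.O; (2,1)=-1→XXO/.O./XXO
ply 2: XXO/XO./X.O is terminal -1 (O); from XXO/.O./X.O depth 12

X's best at [XXO/.O./X.O]: (1,0)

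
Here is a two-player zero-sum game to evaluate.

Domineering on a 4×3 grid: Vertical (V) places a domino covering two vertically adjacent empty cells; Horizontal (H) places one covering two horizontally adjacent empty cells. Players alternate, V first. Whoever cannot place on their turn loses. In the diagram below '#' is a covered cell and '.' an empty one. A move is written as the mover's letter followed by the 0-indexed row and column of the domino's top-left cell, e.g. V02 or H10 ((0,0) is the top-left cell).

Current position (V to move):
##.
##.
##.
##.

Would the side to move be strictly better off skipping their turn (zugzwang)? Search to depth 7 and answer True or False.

zugzwang(##./##./##./##., V) = False

p1 V@[##./##./##./##.]: V02[###/###/##./##.]+1* V12[##./###/###/##.]+1 V22[##./##./###/###]+1
p2 H@[###/###/##./##.] terminal -1; root [##./##./##./##.] d7
pass branch (H moves first from the same position):
  | p1 H@[##./##./##./##.] terminal -1; root [##./##./##./##.] d7
V moving scores +1; V passing scores +1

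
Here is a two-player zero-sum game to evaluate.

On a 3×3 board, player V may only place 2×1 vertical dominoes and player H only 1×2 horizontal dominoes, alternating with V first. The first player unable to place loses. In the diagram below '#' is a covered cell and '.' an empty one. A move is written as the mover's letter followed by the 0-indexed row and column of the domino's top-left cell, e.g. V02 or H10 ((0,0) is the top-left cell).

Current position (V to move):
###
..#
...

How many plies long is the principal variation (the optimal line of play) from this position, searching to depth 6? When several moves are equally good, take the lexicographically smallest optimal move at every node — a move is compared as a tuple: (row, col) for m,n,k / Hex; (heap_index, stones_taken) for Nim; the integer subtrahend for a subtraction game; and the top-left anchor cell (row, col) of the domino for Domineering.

PV length from [###/..#/...]: 1 ply

[###/..#/...] V move#1: V10:-1/###/#.#/#.., V11:+1/###/.##/.#.*
[###/.##/.#.] end (terminal -1, H#2); searched ###/..#/... to 6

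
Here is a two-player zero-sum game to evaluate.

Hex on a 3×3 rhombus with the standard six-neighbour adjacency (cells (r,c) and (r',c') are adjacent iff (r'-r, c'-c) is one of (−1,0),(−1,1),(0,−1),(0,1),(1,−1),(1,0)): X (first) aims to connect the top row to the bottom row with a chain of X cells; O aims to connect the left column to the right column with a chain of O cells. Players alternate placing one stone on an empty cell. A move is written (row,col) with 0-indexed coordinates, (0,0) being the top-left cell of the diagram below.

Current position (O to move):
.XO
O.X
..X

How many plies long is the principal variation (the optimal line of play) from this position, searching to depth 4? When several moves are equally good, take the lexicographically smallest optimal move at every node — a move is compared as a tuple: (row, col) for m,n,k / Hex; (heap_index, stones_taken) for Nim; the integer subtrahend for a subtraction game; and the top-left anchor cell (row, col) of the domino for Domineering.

[.XO/O.X/..X] O move#1: (0,0):-1/OXO/O.X/..X, (1,1):+1/.XO/OOX/..X*, (2,0):-1/.XO/O.X/O.X, (2,1):-1/.XO/O.X/.OX
[.XO/OOX/..X] end (terminal -1, X#2); searched .XO/O.X/..X to 4

PV length from [.XO/O.X/..X]: 1 ply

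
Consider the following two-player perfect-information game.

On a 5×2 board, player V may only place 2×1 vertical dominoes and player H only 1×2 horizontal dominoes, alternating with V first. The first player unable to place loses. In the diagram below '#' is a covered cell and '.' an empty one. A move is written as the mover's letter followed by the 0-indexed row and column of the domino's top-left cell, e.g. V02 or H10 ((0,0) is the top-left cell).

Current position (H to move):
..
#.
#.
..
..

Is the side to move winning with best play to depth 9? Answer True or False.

ply 1, H at ../#./#./../.. | H00=-1→##/#./#./../..; H30=+1→../#./#./##/..*; H40=+1→../#./#./../##
ply 2, V at ../#./#./##/.. | V01=-1→.#/##/#./##/..*; V11=-1→../##/##/##/..
ply 3, H at .#/##/#./##/.. | H40=+1→.#/##/#./##/##*
ply 4: .#/##/#./##/## is terminal -1 (V); from ../#./#./../.. depth 9

H winning at [../#./#./../..]: True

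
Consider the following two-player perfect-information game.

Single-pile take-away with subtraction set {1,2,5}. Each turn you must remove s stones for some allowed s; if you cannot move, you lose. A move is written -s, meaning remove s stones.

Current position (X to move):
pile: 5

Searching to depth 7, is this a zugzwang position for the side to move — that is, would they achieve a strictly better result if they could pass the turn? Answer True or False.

zugzwang(5, X) = False

[5] X move#1: -1:-1/4, -2:+1/3*, -5:+1/0
[3] O move#2: -1:-1/2*, -2:-1/1
[2] X move#3: -1:-1/1, -2:+1/0*
[0] end (terminal -1, O#4); searched 5 to 7
if X skipped the turn, O would face:
~ [5] O move#1: -1:-1/4, -2:+1/3*, -5:+1/0
~ [3] X move#2: -1:-1/2*, -2:-1/1
~ [2] O move#3: -1:-1/1, -2:+1/0*
~ [0] end (terminal -1, X#4); searched 5 to 7
compare (X): move=+1 vs pass=-1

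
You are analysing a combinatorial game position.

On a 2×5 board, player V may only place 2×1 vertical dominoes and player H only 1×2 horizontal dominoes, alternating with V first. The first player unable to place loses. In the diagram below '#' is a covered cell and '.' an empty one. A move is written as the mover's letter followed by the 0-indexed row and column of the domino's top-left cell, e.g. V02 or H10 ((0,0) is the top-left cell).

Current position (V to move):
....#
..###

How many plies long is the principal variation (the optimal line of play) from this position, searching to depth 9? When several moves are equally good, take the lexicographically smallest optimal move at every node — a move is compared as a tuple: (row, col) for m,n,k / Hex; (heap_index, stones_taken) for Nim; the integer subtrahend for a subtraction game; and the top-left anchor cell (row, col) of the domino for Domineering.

[....#/..###] V move#1: V00:-1/#...#/#.###, V01:+1/.#..#/.####*
[.#..#/.####] H move#2: H02:-1/.####/.####*
[.####/.####] V move#3: V00:+1/#####/#####*
[#####/#####] end (terminal -1, H#4); searched ....#/..### to 9

PV length from [....#/..###]: 3 plies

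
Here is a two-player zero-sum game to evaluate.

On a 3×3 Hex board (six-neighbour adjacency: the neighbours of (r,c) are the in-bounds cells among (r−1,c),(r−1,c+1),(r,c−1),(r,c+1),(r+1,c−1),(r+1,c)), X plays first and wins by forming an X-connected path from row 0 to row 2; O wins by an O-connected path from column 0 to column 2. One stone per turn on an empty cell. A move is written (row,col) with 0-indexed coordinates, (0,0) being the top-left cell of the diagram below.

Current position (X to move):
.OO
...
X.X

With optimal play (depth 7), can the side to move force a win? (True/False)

p1 X@[.OO/.../X.X]: (0,0)[XOO/.../X.X]-1* (1,0)[.OO/X../X.X]-1 (1,1)[.OO/.X./X.X]-1 (1,2)[.OO/..X/X.X]-1 (2,1)[.OO/.../XXX]-1
p2 O@[XOO/.../X.X]: (1,0)[XOO/O../X.X]+1* (1,1)[XOO/.O./X.X]-1 (1,2)[XOO/..O/X.X]-1 (2,1)[XOO/.../XOX]-1
p3 X@[XOO/O../X.X] terminal -1; root [.OO/.../X.X] d7

X winning at [.OO/.../X.X]: False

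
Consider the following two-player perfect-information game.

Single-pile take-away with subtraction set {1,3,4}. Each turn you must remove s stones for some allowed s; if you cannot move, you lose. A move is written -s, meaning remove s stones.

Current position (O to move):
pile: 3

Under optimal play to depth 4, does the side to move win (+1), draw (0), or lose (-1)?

[3] O move#1: -1:+1/2*, -3:+1/0
[2] X move#2: -1:-1/1*
[1] O move#3: -1:+1/0*
[0] end (terminal -1, X#4); searched 3 to 4

value(3, O) = +1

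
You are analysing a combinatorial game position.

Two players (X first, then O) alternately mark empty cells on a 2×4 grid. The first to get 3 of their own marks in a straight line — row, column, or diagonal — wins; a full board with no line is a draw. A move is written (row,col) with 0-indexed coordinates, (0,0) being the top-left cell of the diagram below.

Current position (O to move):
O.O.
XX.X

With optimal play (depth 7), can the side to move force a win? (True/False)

O winning at [O.O./XX.X]: True

ply 1, O at O.O./XX.X | (0,1)=+1→OOO./XX.X*; (0,3)=-1→O.OO/XX.X; (1,2)=+0→O.O./XXOX
ply 2: OOO./XX.X is terminal -1 (X); from O.O./XX.X depth 7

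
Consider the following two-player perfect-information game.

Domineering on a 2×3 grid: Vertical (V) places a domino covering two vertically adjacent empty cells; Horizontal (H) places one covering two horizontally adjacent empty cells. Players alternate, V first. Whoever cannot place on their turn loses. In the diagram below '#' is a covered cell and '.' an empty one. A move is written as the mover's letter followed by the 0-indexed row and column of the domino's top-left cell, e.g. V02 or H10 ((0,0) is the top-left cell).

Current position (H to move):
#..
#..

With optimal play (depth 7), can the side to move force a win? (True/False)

H winning at [#../#..]: True

ply 1, H at #../#.. | H01=+1→###/#..*; H11=+1→#../###
ply 2: ###/#.. is terminal -1 (V); from #../#.. depth 7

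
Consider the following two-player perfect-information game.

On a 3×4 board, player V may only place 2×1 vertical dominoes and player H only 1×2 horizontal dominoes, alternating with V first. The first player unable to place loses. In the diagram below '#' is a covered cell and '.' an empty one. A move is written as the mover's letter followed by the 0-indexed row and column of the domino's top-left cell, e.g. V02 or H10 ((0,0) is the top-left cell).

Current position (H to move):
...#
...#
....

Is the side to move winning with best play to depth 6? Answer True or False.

ply 1, H at ...#/...#/.... | H00=-1→##.#/...#/....; H01=-1→.###/...#/....; H10=+1→...#/##.#/....*; H11=+1→...#/.###/....; H20=-1→...#/...#/##..; H21=-1→...#/...#/.##.; H22=-1→...#/...#/..##
ply 2, V at ...#/##.#/.... | V02=-1→..##/####/....*; V12=-1→...#/####/..#.
ply 3, H at ..##/####/.... | H00=+1→####/####/....*; H20=+1→..##/####/##..; H21=+1→..##/####/.##.; H22=+1→..##/####/..##
ply 4: ####/####/.... is terminal -1 (V); from ...#/...#/.... depth 6

H winning at [...#/...#/....]: True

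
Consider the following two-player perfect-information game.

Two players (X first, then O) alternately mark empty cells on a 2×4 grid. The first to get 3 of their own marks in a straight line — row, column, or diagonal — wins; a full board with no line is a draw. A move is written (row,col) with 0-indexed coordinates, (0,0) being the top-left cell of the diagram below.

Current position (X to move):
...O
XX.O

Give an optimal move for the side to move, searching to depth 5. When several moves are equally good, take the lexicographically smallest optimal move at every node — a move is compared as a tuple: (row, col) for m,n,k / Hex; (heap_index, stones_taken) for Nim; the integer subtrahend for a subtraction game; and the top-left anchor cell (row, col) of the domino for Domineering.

ply 1, X at ...O/XX.O | (0,0)=+0→X..O/XX.O; (0,1)=+0→.X.O/XX.O; (0,2)=+0→..XO/XX.O; (1,2)=+1→...O/XXXO*
ply 2: ...O/XXXO is terminal -1 (O); from ...O/XX.O depth 5

X's best at [...O/XX.O]: (1,2)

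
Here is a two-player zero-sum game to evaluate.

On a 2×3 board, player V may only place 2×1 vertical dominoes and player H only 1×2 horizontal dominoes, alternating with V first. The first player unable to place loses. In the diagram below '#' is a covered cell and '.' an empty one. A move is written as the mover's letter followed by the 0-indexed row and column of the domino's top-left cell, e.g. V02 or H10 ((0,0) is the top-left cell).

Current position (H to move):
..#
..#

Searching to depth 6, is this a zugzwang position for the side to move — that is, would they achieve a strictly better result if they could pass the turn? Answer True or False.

ply 1, H at ..#/..# | H00=+1→###/..#*; H10=+1→..#/###
ply 2: ###/..# is terminal -1 (V); from ..#/..# depth 6
pass branch (V moves first from the same position):
  | ply 1, V at ..#/..# | V00=+1→#.#/#.#*; V01=+1→.##/.##
  | ply 2: #.#/#.# is terminal -1 (H); from ..#/..# depth 6
H moving scores +1; H passing scores -1

zugzwang(..#/..#, H) = False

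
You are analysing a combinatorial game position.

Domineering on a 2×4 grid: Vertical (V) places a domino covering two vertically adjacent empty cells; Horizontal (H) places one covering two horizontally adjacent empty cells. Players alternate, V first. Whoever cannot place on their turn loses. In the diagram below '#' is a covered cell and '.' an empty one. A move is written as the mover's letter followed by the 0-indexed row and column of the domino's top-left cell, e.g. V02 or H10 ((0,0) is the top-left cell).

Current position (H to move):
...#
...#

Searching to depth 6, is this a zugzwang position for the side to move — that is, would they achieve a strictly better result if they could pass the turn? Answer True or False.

[...#/...#] H move#1: H00:+1/##.#/...#*, H01:+1/.###/...#, H10:+1/...#/##.#, H11:+1/...#/.###
[##.#/...#] V move#2: V02:-1/####/..##*
[####/..##] H move#3: H10:+1/####/####*
[####/####] end (terminal -1, V#4); searched ...#/...# to 6
if H skipped the turn, V would face:
~ [...#/...#] V move#1: V00:-1/#..#/#..#, V01:+1/.#.#/.#.#*, V02:-1/..##/..##
~ [.#.#/.#.#] end (terminal -1, H#2); searched ...#/...# to 6
compare (H): move=+1 vs pass=-1

zugzwang(...#/...#, H) = False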